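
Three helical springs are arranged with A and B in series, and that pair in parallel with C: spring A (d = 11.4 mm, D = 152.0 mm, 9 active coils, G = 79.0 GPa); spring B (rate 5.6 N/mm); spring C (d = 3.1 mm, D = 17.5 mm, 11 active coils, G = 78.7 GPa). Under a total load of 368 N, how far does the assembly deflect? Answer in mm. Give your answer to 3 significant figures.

k_A = Gd⁴/(8D³N_a) = (79.0×10³)(11.4⁴)/(8·152.0³·9) = 5.277 N/mm
k_C = Gd⁴/(8D³N_a) = (78.7×10³)(3.1⁴)/(8·17.5³·11) = 15.411 N/mm
Springs A,B series: k_AB = 1/(1/5.277+1/5.6) = 2.7168 N/mm; parallel with C: k_eq = 2.7168+15.411 = 18.128 N/mm
δ = F/k_eq = 368/18.128 = 20.301 mm

20.3 mm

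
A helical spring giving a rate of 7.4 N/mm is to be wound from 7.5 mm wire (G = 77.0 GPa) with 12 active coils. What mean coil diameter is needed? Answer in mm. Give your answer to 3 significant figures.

D = (Gd⁴/(8N_a·k))^(1/3) = (77.0×10³·7.5⁴/(8·12·7.4))^(1/3)
  = (342952)^(1/3) = 69.9967 mm

70.0 mm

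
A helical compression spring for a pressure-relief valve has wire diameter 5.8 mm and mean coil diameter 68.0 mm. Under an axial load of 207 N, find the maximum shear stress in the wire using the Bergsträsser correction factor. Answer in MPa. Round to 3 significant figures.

Spring index C = D/d = 68.0/5.8 = 11.7241
K_B = (4C+2)/(4C−3) = 48.897/43.897 = 1.1139
τ₀ = 8FD/(πd³) = 8·207·68.0/(π·5.8³) = 112608/612.96 = 183.71 MPa
τ_max = K·τ₀ = 1.1139 × 183.71 = 204.64 MPa

205 MPa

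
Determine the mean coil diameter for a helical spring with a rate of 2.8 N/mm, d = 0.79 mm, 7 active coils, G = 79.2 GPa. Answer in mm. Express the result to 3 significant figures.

D = (Gd⁴/(8N_a·k))^(1/3) = (79.2×10³·0.79⁴/(8·7·2.8))^(1/3)
  = (196.738)^(1/3) = 5.8161 mm

5.82 mm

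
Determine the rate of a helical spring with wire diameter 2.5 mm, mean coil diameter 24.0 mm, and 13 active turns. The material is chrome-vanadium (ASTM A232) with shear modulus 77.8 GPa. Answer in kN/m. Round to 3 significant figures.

2.11 kN/m

k = Gd⁴/(8D³N_a) = (77.8×10³ × 2.5⁴) / (8 × 24.0³ × 13)
  = 3.03906e+06 / 1.4377e+06 = 2.1138 N/mm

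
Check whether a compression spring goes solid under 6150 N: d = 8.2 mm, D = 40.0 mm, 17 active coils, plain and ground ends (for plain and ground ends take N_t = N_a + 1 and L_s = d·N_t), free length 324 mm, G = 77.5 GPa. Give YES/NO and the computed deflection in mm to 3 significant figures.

NO, δ = 153 mm

k = Gd⁴/(8D³N_a) = (77.5×10³)(8.2⁴)/(8·40.0³·17) = 40.257 N/mm
N_t = 18; L_s = 8.2·18 = 147.6 mm; δ_solid = L₀ − L_s = 324 − 147.6 = 176.4 mm
δ = F/k = 6150/40.257 = 152.77 mm
δ < δ_solid → spring does not go solid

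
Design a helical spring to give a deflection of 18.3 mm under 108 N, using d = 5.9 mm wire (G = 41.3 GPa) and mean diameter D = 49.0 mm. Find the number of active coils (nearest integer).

9

Required rate k = F/δ = 108/18.3 = 5.9016 N/mm
N_a = Gd⁴/(8D³k) = (41.3×10³ × 5.9⁴)/(8 × 49.0³ × 5.9016)
    = 5.00447e+07 / 5.55458e+06 = 9.01 → 9 coils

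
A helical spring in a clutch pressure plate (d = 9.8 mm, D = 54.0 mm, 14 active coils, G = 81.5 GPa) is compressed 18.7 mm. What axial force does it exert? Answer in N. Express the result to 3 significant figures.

k = Gd⁴/(8D³N_a) = (81.5×10³)(9.8⁴)/(8·54.0³·14) = 42.625 N/mm
F = k·δ = 42.625 × 18.7 = 797.08 N

797 N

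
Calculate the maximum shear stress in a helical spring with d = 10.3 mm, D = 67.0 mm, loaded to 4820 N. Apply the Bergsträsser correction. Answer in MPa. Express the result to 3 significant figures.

Spring index C = D/d = 67.0/10.3 = 6.5049
K_B = (4C+2)/(4C−3) = 28.019/23.019 = 1.2172
τ₀ = 8FD/(πd³) = 8·4820·67.0/(π·10.3³) = 2.58352e+06/3432.9 = 752.58 MPa
τ_max = K·τ₀ = 1.2172 × 752.58 = 916.04 MPa

916 MPa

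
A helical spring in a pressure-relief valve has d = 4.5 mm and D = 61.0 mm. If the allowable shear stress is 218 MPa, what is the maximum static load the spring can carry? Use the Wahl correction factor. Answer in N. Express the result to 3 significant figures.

116 N

C = D/d = 61.0/4.5 = 13.5556
K_W = (4C−1)/(4C−4) + 0.615/C = 53.222/50.222 + 0.0454 = 1.1051
τ_max = K·8FD/(πd³) → F_max = τ_allow·πd³/(8DK)
F_max = 218·π·4.5³/(8·61.0·1.1051) = 62409/539.29 = 115.72 N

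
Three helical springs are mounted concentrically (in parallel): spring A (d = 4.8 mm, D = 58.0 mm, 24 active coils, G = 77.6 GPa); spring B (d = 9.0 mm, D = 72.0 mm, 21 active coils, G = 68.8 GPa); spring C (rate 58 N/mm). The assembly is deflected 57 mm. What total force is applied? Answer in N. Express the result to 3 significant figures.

k_A = Gd⁴/(8D³N_a) = (77.6×10³)(4.8⁴)/(8·58.0³·24) = 1.0996 N/mm
k_B = Gd⁴/(8D³N_a) = (68.8×10³)(9.0⁴)/(8·72.0³·21) = 7.1987 N/mm
Parallel: k_eq = 1.0996 + 7.1987 + 58 = 66.298 N/mm
F = k_eq·δ = 66.298·57 = 3779 N

3780 N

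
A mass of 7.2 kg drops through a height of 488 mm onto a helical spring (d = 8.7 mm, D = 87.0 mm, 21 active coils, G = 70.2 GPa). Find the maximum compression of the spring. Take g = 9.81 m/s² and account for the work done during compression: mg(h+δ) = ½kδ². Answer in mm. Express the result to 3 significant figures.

k = Gd⁴/(8D³N_a) = (70.2×10³)(8.7⁴)/(8·87.0³·21) = 3.6354 N/mm
W = mg = 7.2 × 9.81 = 70.632 N
½kδ² − Wδ − Wh = 0 → δ = (W + √(W² + 2kWh))/k
δ = (70.632 + √(4988.9 + 250610))/3.6354 = (70.632 + 505.57)/3.6354 = 158.5 mm

158 mm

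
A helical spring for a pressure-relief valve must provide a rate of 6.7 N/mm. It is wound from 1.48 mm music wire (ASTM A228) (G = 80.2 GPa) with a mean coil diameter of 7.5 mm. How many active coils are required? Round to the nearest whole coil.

17

N_a = Gd⁴/(8D³k) = (80.2×10³ × 1.48⁴)/(8 × 7.5³ × 6.7)
    = 384788 / 22612.5 = 17.02 → 17 coils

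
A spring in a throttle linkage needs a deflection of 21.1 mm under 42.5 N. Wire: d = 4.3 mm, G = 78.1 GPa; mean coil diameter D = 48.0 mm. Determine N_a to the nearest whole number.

Required rate k = F/δ = 42.5/21.1 = 2.0142 N/mm
N_a = Gd⁴/(8D³k) = (78.1×10³ × 4.3⁴)/(8 × 48.0³ × 2.0142)
    = 2.67008e+07 / 1.78205e+06 = 14.98 → 15 coils

15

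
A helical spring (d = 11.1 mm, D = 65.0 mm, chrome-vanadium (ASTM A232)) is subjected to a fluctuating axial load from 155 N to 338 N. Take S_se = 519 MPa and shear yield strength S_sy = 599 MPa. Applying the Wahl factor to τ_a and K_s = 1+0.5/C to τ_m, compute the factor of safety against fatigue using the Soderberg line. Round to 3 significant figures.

12.4

C = D/d = 65.0/11.1 = 5.8559; K_W = (4C−1)/(4C−4)+0.615/C = 1.2595; K_s = 1+0.5/C = 1.0854
F_a = (F_max−F_min)/2 = 91.5 N; F_m = (F_max+F_min)/2 = 246.5 N
τ_a = K_W·8F_aD/(πd³) = 1.2595 × 11.074 = 13.947 MPa
τ_m = K_s·8F_mD/(πd³) = 1.0854 × 29.833 = 32.381 MPa
Soderberg: 1/n_f = τ_a/S_se + τ_m/S_sy = 13.947/519 + 32.381/599 = 0.02687 + 0.05406 = 0.080932
n_f = 1/0.080932 = 12.36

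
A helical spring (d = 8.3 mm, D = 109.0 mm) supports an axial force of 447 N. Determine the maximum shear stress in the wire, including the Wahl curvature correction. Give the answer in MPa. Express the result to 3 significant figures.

241 MPa

Spring index C = D/d = 109.0/8.3 = 13.1325
K_W = (4C−1)/(4C−4) + 0.615/C = 51.530/48.530 + 0.0468 = 1.1086
τ₀ = 8FD/(πd³) = 8·447·109.0/(π·8.3³) = 389784/1796.3 = 216.99 MPa
τ_max = K·τ₀ = 1.1086 × 216.99 = 240.57 MPa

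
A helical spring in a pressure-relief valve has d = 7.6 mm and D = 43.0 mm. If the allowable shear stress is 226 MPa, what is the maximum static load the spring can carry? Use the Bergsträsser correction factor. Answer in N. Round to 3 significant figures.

722 N

C = D/d = 43.0/7.6 = 5.6579
K_B = (4C+2)/(4C−3) = 24.632/19.632 = 1.2547
τ_max = K·8FD/(πd³) → F_max = τ_allow·πd³/(8DK)
F_max = 226·π·7.6³/(8·43.0·1.2547) = 3.1167e+05/431.61 = 722.11 N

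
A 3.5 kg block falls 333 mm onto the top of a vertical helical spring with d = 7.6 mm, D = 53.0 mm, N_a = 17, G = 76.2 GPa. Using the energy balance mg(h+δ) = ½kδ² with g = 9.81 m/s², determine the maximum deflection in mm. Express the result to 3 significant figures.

45.5 mm

k = Gd⁴/(8D³N_a) = (76.2×10³)(7.6⁴)/(8·53.0³·17) = 12.556 N/mm
W = mg = 3.5 × 9.81 = 34.335 N
½kδ² − Wδ − Wh = 0 → δ = (W + √(W² + 2kWh))/k
δ = (34.335 + √(1178.9 + 287114))/12.556 = (34.335 + 536.93)/12.556 = 45.498 mm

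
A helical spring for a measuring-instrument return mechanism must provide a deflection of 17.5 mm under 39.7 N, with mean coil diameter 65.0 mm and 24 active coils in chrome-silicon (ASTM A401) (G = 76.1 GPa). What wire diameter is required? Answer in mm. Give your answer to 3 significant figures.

Required rate k = F/δ = 39.7/17.5 = 2.2686 N/mm
d = (8D³N_a·k / G)^(1/4) = (8·65.0³·24·2.2686 / (76.1×10³))^0.25
  = (1571.8)^0.25 = 6.2965 mm

6.30 mm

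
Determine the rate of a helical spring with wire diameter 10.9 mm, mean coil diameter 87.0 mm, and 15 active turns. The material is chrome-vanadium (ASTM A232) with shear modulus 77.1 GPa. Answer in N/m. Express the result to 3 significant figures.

k = Gd⁴/(8D³N_a) = (77.1×10³ × 10.9⁴) / (8 × 87.0³ × 15)
  = 1.08833e+09 / 7.90204e+07 = 13.773 N/mm = 13773 N/m

13800 N/m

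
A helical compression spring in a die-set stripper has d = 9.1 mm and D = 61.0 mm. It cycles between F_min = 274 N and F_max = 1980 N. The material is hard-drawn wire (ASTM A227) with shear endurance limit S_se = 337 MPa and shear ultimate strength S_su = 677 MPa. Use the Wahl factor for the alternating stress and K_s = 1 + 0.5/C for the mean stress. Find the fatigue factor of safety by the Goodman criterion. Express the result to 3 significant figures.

0.993

C = D/d = 61.0/9.1 = 6.7033; K_W = (4C−1)/(4C−4)+0.615/C = 1.2232; K_s = 1+0.5/C = 1.0746
F_a = (F_max−F_min)/2 = 853 N; F_m = (F_max+F_min)/2 = 1127 N
τ_a = K_W·8F_aD/(πd³) = 1.2232 × 175.83 = 215.08 MPa
τ_m = K_s·8F_mD/(πd³) = 1.0746 × 232.31 = 249.64 MPa
Goodman: 1/n_f = τ_a/S_se + τ_m/S_su = 215.08/337 + 249.64/677 = 0.63823 + 0.36874 = 1.007
n_f = 1/1.007 = 0.9931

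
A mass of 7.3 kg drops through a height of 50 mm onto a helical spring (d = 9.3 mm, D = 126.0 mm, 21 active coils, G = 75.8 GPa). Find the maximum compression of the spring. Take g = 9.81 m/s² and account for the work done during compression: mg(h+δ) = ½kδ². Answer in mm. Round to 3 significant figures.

k = Gd⁴/(8D³N_a) = (75.8×10³)(9.3⁴)/(8·126.0³·21) = 1.6873 N/mm
W = mg = 7.3 × 9.81 = 71.613 N
½kδ² − Wδ − Wh = 0 → δ = (W + √(W² + 2kWh))/k
δ = (71.613 + √(5128.4 + 12082.9))/1.6873 = (71.613 + 131.19)/1.6873 = 120.2 mm

120 mm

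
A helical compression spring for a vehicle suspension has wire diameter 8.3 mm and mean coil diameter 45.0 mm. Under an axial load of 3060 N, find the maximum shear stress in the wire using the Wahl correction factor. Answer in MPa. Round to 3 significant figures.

Spring index C = D/d = 45.0/8.3 = 5.4217
K_W = (4C−1)/(4C−4) + 0.615/C = 20.687/17.687 + 0.1134 = 1.2831
τ₀ = 8FD/(πd³) = 8·3060·45.0/(π·8.3³) = 1.1016e+06/1796.3 = 613.25 MPa
τ_max = K·τ₀ = 1.2831 × 613.25 = 786.84 MPa

787 MPa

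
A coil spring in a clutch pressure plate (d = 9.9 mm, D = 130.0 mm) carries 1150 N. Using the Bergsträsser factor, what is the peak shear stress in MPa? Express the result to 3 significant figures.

Spring index C = D/d = 130.0/9.9 = 13.1313
K_B = (4C+2)/(4C−3) = 54.525/49.525 = 1.1010
τ₀ = 8FD/(πd³) = 8·1150·130.0/(π·9.9³) = 1.196e+06/3048.3 = 392.35 MPa
τ_max = K·τ₀ = 1.1010 × 392.35 = 431.96 MPa

432 MPa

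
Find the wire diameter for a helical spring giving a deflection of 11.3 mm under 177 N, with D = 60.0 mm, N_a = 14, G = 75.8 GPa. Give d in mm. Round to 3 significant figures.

8.41 mm

Required rate k = F/δ = 177/11.3 = 15.664 N/mm
d = (8D³N_a·k / G)^(1/4) = (8·60.0³·14·15.664 / (75.8×10³))^0.25
  = (4999.2)^0.25 = 8.4086 mm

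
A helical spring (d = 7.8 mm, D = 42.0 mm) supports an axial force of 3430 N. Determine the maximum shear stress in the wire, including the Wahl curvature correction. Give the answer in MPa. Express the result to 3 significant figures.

994 MPa

Spring index C = D/d = 42.0/7.8 = 5.3846
K_W = (4C−1)/(4C−4) + 0.615/C = 20.538/17.538 + 0.1142 = 1.2853
τ₀ = 8FD/(πd³) = 8·3430·42.0/(π·7.8³) = 1.15248e+06/1490.8 = 773.04 MPa
τ_max = K·τ₀ = 1.2853 × 773.04 = 993.56 MPa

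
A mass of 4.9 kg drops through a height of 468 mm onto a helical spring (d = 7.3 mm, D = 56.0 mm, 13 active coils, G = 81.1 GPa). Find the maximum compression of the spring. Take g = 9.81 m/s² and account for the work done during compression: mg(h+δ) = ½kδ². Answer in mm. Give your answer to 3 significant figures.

k = Gd⁴/(8D³N_a) = (81.1×10³)(7.3⁴)/(8·56.0³·13) = 12.61 N/mm
W = mg = 4.9 × 9.81 = 48.069 N
½kδ² − Wδ − Wh = 0 → δ = (W + √(W² + 2kWh))/k
δ = (48.069 + √(2310.6 + 567356))/12.61 = (48.069 + 754.76)/12.61 = 63.666 mm

63.7 mm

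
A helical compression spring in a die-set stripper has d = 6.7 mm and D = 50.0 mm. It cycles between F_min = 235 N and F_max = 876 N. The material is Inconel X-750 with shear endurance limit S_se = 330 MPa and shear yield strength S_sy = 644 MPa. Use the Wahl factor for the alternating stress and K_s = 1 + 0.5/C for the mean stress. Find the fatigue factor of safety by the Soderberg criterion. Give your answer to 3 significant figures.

C = D/d = 50.0/6.7 = 7.4627; K_W = (4C−1)/(4C−4)+0.615/C = 1.1985; K_s = 1+0.5/C = 1.0670
F_a = (F_max−F_min)/2 = 320.5 N; F_m = (F_max+F_min)/2 = 555.5 N
τ_a = K_W·8F_aD/(πd³) = 1.1985 × 135.68 = 162.61 MPa
τ_m = K_s·8F_mD/(πd³) = 1.0670 × 235.16 = 250.92 MPa
Soderberg: 1/n_f = τ_a/S_se + τ_m/S_sy = 162.61/330 + 250.92/644 = 0.49275 + 0.38963 = 0.88237
n_f = 1/0.88237 = 1.133

1.13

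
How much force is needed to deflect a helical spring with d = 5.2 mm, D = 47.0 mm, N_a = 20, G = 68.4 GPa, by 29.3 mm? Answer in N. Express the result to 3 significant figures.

k = Gd⁴/(8D³N_a) = (68.4×10³)(5.2⁴)/(8·47.0³·20) = 3.0106 N/mm
F = k·δ = 3.0106 × 29.3 = 88.211 N

88.2 N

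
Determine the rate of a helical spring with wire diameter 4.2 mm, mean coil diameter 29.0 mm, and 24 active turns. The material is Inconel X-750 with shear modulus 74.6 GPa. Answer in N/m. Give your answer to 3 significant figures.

k = Gd⁴/(8D³N_a) = (74.6×10³ × 4.2⁴) / (8 × 29.0³ × 24)
  = 2.32133e+07 / 4.68269e+06 = 4.9572 N/mm = 4957.2 N/m

4960 N/m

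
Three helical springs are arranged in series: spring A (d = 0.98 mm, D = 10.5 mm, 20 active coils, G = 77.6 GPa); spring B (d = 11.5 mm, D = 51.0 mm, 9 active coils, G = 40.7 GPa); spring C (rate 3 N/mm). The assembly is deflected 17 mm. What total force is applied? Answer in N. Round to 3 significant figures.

k_A = Gd⁴/(8D³N_a) = (77.6×10³)(0.98⁴)/(8·10.5³·20) = 0.38644 N/mm
k_B = Gd⁴/(8D³N_a) = (40.7×10³)(11.5⁴)/(8·51.0³·9) = 74.532 N/mm
Series: 1/k_eq = 1/0.38644 + 1/74.532 + 1/3 = 2.9345; k_eq = 0.34077 N/mm
F = k_eq·δ = 0.34077·17 = 5.7932 N

5.79 N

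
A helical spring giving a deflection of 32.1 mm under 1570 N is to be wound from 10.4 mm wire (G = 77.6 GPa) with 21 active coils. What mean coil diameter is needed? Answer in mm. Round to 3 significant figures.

48.0 mm

Required rate k = F/δ = 1570/32.1 = 48.91 N/mm
D = (Gd⁴/(8N_a·k))^(1/3) = (77.6×10³·10.4⁴/(8·21·48.91))^(1/3)
  = (110482)^(1/3) = 47.9841 mm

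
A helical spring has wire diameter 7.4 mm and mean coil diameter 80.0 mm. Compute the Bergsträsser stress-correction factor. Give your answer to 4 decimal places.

C = D/d = 80.0/7.4 = 10.8108
K_B = (4C+2)/(4C−3) = 45.243/40.243 = 1.1242

1.1242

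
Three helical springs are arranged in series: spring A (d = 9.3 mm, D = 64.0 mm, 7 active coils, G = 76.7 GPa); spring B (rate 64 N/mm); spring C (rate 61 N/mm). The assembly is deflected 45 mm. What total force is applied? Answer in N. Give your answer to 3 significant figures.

k_A = Gd⁴/(8D³N_a) = (76.7×10³)(9.3⁴)/(8·64.0³·7) = 39.084 N/mm
Series: 1/k_eq = 1/39.084 + 1/64 + 1/61 = 0.057604; k_eq = 17.36 N/mm
F = k_eq·δ = 17.36·45 = 781.19 N

781 N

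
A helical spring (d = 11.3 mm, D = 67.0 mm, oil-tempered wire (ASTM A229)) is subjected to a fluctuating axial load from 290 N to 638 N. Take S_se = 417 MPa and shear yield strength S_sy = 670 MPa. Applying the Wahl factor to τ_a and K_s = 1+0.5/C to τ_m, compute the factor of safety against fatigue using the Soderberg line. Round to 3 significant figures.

C = D/d = 67.0/11.3 = 5.9292; K_W = (4C−1)/(4C−4)+0.615/C = 1.2559; K_s = 1+0.5/C = 1.0843
F_a = (F_max−F_min)/2 = 174 N; F_m = (F_max+F_min)/2 = 464 N
τ_a = K_W·8F_aD/(πd³) = 1.2559 × 20.574 = 25.839 MPa
τ_m = K_s·8F_mD/(πd³) = 1.0843 × 54.865 = 59.492 MPa
Soderberg: 1/n_f = τ_a/S_se + τ_m/S_sy = 25.839/417 + 59.492/670 = 0.06196 + 0.08879 = 0.15076
n_f = 1/0.15076 = 6.633

6.63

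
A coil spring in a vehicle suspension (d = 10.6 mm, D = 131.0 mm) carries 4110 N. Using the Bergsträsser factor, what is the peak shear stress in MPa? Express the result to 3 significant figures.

1280 MPa

Spring index C = D/d = 131.0/10.6 = 12.3585
K_B = (4C+2)/(4C−3) = 51.434/46.434 = 1.1077
τ₀ = 8FD/(πd³) = 8·4110·131.0/(π·10.6³) = 4.30728e+06/3741.7 = 1151.2 MPa
τ_max = K·τ₀ = 1.1077 × 1151.2 = 1275.1 MPa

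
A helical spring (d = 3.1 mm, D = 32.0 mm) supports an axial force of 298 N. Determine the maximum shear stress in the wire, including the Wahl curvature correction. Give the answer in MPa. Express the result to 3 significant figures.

Spring index C = D/d = 32.0/3.1 = 10.3226
K_W = (4C−1)/(4C−4) + 0.615/C = 40.290/37.290 + 0.0596 = 1.1400
τ₀ = 8FD/(πd³) = 8·298·32.0/(π·3.1³) = 76288/93.591 = 815.12 MPa
τ_max = K·τ₀ = 1.1400 × 815.12 = 929.26 MPa

929 MPa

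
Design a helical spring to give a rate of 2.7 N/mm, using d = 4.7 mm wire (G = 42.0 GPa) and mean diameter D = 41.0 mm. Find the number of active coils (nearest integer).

14

N_a = Gd⁴/(8D³k) = (42.0×10³ × 4.7⁴)/(8 × 41.0³ × 2.7)
    = 2.04947e+07 / 1.48869e+06 = 13.77 → 14 coils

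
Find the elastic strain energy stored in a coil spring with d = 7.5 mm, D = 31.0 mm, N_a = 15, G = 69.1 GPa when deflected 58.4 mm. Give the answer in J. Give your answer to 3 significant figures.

104 J

k = Gd⁴/(8D³N_a) = (69.1×10³)(7.5⁴)/(8·31.0³·15) = 61.158 N/mm
U = ½kδ² = 0.5 × 61.158 × 58.4² = 1.0429e+05 N·mm = 104.29 J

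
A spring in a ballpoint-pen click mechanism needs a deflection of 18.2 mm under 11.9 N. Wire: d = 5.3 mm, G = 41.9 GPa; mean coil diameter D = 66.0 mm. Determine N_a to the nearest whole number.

22

Required rate k = F/δ = 11.9/18.2 = 0.65385 N/mm
N_a = Gd⁴/(8D³k) = (41.9×10³ × 5.3⁴)/(8 × 66.0³ × 0.65385)
    = 3.30611e+07 / 1.50383e+06 = 21.98 → 22 coils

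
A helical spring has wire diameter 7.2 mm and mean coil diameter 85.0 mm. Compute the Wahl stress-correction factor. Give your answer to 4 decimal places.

C = D/d = 85.0/7.2 = 11.8056
K_W = (4C−1)/(4C−4) + 0.615/C = 46.222/43.222 + 0.0521 = 1.1215

1.1215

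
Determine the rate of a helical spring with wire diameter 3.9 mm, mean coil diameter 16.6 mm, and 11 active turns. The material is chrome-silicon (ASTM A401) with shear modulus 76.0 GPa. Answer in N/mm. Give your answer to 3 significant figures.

43.7 N/mm

k = Gd⁴/(8D³N_a) = (76.0×10³ × 3.9⁴) / (8 × 16.6³ × 11)
  = 1.75822e+07 / 402538 = 43.678 N/mm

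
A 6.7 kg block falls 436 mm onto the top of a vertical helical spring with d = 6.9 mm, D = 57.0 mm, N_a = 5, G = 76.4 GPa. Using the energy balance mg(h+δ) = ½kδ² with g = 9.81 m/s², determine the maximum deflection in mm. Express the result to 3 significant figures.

k = Gd⁴/(8D³N_a) = (76.4×10³)(6.9⁴)/(8·57.0³·5) = 23.378 N/mm
W = mg = 6.7 × 9.81 = 65.727 N
½kδ² − Wδ − Wh = 0 → δ = (W + √(W² + 2kWh))/k
δ = (65.727 + √(4320 + 1.33988e+06))/23.378 = (65.727 + 1159.4)/23.378 = 52.405 mm

52.4 mm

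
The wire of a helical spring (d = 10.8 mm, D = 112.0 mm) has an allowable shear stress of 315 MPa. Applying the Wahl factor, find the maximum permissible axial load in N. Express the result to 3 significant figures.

1220 N

C = D/d = 112.0/10.8 = 10.3704
K_W = (4C−1)/(4C−4) + 0.615/C = 40.481/37.481 + 0.0593 = 1.1393
τ_max = K·8FD/(πd³) → F_max = τ_allow·πd³/(8DK)
F_max = 315·π·10.8³/(8·112.0·1.1393) = 1.2466e+06/1020.9 = 1221.2 N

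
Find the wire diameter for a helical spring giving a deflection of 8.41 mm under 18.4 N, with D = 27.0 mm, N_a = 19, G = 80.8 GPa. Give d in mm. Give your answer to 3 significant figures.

Required rate k = F/δ = 18.4/8.41 = 2.1879 N/mm
d = (8D³N_a·k / G)^(1/4) = (8·27.0³·19·2.1879 / (80.8×10³))^0.25
  = (81.011)^0.25 = 3.0001 mm

3.00 mm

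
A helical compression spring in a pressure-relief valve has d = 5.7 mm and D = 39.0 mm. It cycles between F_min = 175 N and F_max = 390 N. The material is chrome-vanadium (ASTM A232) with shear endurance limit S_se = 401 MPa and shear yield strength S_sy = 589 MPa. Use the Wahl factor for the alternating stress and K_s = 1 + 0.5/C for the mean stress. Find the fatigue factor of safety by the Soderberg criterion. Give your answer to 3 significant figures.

2.22

C = D/d = 39.0/5.7 = 6.8421; K_W = (4C−1)/(4C−4)+0.615/C = 1.2183; K_s = 1+0.5/C = 1.0731
F_a = (F_max−F_min)/2 = 107.5 N; F_m = (F_max+F_min)/2 = 282.5 N
τ_a = K_W·8F_aD/(πd³) = 1.2183 × 57.649 = 70.231 MPa
τ_m = K_s·8F_mD/(πd³) = 1.0731 × 151.5 = 162.57 MPa
Soderberg: 1/n_f = τ_a/S_se + τ_m/S_sy = 70.231/401 + 162.57/589 = 0.17514 + 0.27600 = 0.45114
n_f = 1/0.45114 = 2.217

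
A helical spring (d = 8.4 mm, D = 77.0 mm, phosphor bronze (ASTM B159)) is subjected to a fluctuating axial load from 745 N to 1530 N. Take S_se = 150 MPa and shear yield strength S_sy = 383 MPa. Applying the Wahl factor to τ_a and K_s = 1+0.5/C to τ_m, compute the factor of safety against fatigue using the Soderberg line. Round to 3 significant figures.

C = D/d = 77.0/8.4 = 9.1667; K_W = (4C−1)/(4C−4)+0.615/C = 1.1589; K_s = 1+0.5/C = 1.0545
F_a = (F_max−F_min)/2 = 392.5 N; F_m = (F_max+F_min)/2 = 1137.5 N
τ_a = K_W·8F_aD/(πd³) = 1.1589 × 129.85 = 150.48 MPa
τ_m = K_s·8F_mD/(πd³) = 1.0545 × 376.31 = 396.83 MPa
Soderberg: 1/n_f = τ_a/S_se + τ_m/S_sy = 150.48/150 + 396.83/383 = 1.00322 + 1.03612 = 2.0393
n_f = 1/2.0393 = 0.4904

0.490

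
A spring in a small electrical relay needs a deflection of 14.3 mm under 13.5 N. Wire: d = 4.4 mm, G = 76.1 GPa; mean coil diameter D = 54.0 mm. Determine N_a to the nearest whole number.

24

Required rate k = F/δ = 13.5/14.3 = 0.94406 N/mm
N_a = Gd⁴/(8D³k) = (76.1×10³ × 4.4⁴)/(8 × 54.0³ × 0.94406)
    = 2.8523e+07 / 1.18924e+06 = 23.98 → 24 coils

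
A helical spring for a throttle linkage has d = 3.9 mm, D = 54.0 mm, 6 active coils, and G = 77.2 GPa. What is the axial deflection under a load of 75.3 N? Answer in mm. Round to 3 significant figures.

31.9 mm

k = Gd⁴/(8D³N_a) = (77.2×10³)(3.9⁴)/(8·54.0³·6) = 2.3629 N/mm
δ = F/k = 75.3 / 2.3629 = 31.867 mm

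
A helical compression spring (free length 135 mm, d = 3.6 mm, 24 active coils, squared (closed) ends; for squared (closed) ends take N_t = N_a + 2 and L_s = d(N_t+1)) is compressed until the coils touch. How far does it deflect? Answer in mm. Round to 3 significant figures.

N_t = 26; L_s = 3.6·27 = 97.2 mm
δ_solid = L₀ − L_s = 135 − 97.2 = 37.8 mm

37.8 mm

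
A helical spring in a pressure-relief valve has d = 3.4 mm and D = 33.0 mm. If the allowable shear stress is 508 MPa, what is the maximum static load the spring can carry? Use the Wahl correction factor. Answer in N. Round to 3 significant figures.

207 N

C = D/d = 33.0/3.4 = 9.7059
K_W = (4C−1)/(4C−4) + 0.615/C = 37.824/34.824 + 0.0634 = 1.1495
τ_max = K·8FD/(πd³) → F_max = τ_allow·πd³/(8DK)
F_max = 508·π·3.4³/(8·33.0·1.1495) = 62726/303.47 = 206.7 N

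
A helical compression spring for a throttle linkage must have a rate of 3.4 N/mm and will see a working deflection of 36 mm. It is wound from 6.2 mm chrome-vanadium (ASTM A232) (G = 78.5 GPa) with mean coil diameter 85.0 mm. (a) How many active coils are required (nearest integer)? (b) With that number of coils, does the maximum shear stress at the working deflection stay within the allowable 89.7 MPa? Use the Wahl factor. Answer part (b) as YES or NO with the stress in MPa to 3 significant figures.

N_a = Gd⁴/(8D³k) = (78.5×10³)(6.2⁴)/(8·85.0³·3.4) = 6.944 → N_a = 7
Actual rate k = Gd⁴/(8D³·7) = 3.3728 N/mm
Working load F = kδ = 3.3728·36 = 121.42 N
C = 85.0/6.2 = 13.7097; K_W = (4C−1)/(4C−4)+0.615/C = 1.1039
τ_max = K_W·8FD/(πd³) = 1.1039·110.28 = 121.73 MPa
τ_max > 89.7 MPa → exceeds allowable

(a) 7 coils; (b) NO, τ_max = 122 MPa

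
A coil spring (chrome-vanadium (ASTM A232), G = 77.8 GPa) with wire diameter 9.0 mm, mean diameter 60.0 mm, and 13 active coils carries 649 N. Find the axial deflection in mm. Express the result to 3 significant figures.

k = Gd⁴/(8D³N_a) = (77.8×10³)(9.0⁴)/(8·60.0³·13) = 22.723 N/mm
δ = F/k = 649 / 22.723 = 28.562 mm

28.6 mm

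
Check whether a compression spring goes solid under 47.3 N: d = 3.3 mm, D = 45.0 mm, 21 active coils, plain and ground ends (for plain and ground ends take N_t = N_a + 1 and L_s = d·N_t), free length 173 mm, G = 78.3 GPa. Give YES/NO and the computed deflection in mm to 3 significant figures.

k = Gd⁴/(8D³N_a) = (78.3×10³)(3.3⁴)/(8·45.0³·21) = 0.60656 N/mm
N_t = 22; L_s = 3.3·22 = 72.6 mm; δ_solid = L₀ − L_s = 173 − 72.6 = 100.4 mm
δ = F/k = 47.3/0.60656 = 77.981 mm
δ < δ_solid → spring does not go solid

NO, δ = 78.0 mm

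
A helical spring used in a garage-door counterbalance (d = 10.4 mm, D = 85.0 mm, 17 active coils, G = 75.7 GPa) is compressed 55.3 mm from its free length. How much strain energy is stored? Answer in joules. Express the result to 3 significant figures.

k = Gd⁴/(8D³N_a) = (75.7×10³)(10.4⁴)/(8·85.0³·17) = 10.603 N/mm
U = ½kδ² = 0.5 × 10.603 × 55.3² = 16213 N·mm = 16.213 J

16.2 J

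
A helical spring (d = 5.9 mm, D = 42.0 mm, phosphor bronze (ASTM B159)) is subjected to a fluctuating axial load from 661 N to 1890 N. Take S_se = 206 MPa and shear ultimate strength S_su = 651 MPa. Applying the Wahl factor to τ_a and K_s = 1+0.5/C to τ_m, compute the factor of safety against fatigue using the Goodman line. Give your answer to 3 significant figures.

C = D/d = 42.0/5.9 = 7.1186; K_W = (4C−1)/(4C−4)+0.615/C = 1.2090; K_s = 1+0.5/C = 1.0702
F_a = (F_max−F_min)/2 = 614.5 N; F_m = (F_max+F_min)/2 = 1275.5 N
τ_a = K_W·8F_aD/(πd³) = 1.2090 × 320 = 386.87 MPa
τ_m = K_s·8F_mD/(πd³) = 1.0702 × 664.22 = 710.88 MPa
Goodman: 1/n_f = τ_a/S_se + τ_m/S_su = 386.87/206 + 710.88/651 = 1.87803 + 1.09198 = 2.97
n_f = 1/2.97 = 0.3367

0.337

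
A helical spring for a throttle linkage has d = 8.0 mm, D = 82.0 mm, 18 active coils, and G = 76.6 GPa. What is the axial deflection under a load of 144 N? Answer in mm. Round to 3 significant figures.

36.4 mm

k = Gd⁴/(8D³N_a) = (76.6×10³)(8.0⁴)/(8·82.0³·18) = 3.9517 N/mm
δ = F/k = 144 / 3.9517 = 36.44 mm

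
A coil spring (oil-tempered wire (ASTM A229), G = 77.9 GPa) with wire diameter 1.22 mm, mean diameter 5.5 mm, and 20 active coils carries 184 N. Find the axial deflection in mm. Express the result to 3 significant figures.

k = Gd⁴/(8D³N_a) = (77.9×10³)(1.22⁴)/(8·5.5³·20) = 6.4829 N/mm
δ = F/k = 184 / 6.4829 = 28.382 mm

28.4 mm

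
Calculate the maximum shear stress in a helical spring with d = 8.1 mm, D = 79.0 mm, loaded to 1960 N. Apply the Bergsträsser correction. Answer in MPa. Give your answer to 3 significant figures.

845 MPa

Spring index C = D/d = 79.0/8.1 = 9.7531
K_B = (4C+2)/(4C−3) = 41.012/36.012 = 1.1388
τ₀ = 8FD/(πd³) = 8·1960·79.0/(π·8.1³) = 1.23872e+06/1669.6 = 741.94 MPa
τ_max = K·τ₀ = 1.1388 × 741.94 = 844.95 MPa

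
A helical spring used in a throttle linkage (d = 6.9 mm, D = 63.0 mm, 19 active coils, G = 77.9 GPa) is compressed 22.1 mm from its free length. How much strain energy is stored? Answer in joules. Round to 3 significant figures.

k = Gd⁴/(8D³N_a) = (77.9×10³)(6.9⁴)/(8·63.0³·19) = 4.6459 N/mm
U = ½kδ² = 0.5 × 4.6459 × 22.1² = 1134.5 N·mm = 1.1345 J

1.13 J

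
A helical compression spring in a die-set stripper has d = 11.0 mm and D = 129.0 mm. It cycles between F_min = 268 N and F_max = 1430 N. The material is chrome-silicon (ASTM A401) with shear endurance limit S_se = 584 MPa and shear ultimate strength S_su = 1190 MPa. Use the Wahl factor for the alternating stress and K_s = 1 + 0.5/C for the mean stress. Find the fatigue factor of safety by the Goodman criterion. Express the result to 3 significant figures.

C = D/d = 129.0/11.0 = 11.7273; K_W = (4C−1)/(4C−4)+0.615/C = 1.1224; K_s = 1+0.5/C = 1.0426
F_a = (F_max−F_min)/2 = 581 N; F_m = (F_max+F_min)/2 = 849 N
τ_a = K_W·8F_aD/(πd³) = 1.1224 × 143.39 = 160.94 MPa
τ_m = K_s·8F_mD/(πd³) = 1.0426 × 209.54 = 218.47 MPa
Goodman: 1/n_f = τ_a/S_se + τ_m/S_su = 160.94/584 + 218.47/1190 = 0.27558 + 0.18359 = 0.45917
n_f = 1/0.45917 = 2.178

2.18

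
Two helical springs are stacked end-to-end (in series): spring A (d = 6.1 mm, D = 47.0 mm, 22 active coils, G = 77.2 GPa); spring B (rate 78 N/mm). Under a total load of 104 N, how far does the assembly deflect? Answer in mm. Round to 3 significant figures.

k_A = Gd⁴/(8D³N_a) = (77.2×10³)(6.1⁴)/(8·47.0³·22) = 5.8497 N/mm
Series: 1/k_eq = 1/5.8497 + 1/78 = 0.18377; k_eq = 5.4416 N/mm
δ = F/k_eq = 104/5.4416 = 19.112 mm

19.1 mm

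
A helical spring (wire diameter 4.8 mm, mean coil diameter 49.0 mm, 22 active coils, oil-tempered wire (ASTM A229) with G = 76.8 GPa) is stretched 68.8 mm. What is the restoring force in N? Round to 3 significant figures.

135 N

k = Gd⁴/(8D³N_a) = (76.8×10³)(4.8⁴)/(8·49.0³·22) = 1.9689 N/mm
F = k·δ = 1.9689 × 68.8 = 135.46 N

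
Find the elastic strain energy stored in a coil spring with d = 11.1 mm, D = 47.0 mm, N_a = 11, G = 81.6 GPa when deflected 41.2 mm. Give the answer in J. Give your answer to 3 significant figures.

115 J

k = Gd⁴/(8D³N_a) = (81.6×10³)(11.1⁴)/(8·47.0³·11) = 135.58 N/mm
U = ½kδ² = 0.5 × 135.58 × 41.2² = 1.1507e+05 N·mm = 115.07 J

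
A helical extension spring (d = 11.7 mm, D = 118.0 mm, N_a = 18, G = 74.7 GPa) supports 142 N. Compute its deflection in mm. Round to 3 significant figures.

k = Gd⁴/(8D³N_a) = (74.7×10³)(11.7⁴)/(8·118.0³·18) = 5.9164 N/mm
δ = F/k = 142 / 5.9164 = 24.001 mm

24.0 mm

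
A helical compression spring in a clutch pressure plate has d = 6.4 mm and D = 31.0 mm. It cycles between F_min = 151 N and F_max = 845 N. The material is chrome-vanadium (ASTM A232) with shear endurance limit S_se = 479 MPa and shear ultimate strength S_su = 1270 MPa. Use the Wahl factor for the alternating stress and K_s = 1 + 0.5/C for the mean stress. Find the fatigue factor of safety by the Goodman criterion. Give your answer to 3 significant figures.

C = D/d = 31.0/6.4 = 4.8438; K_W = (4C−1)/(4C−4)+0.615/C = 1.3221; K_s = 1+0.5/C = 1.1032
F_a = (F_max−F_min)/2 = 347 N; F_m = (F_max+F_min)/2 = 498 N
τ_a = K_W·8F_aD/(πd³) = 1.3221 × 104.49 = 138.15 MPa
τ_m = K_s·8F_mD/(πd³) = 1.1032 × 149.97 = 165.45 MPa
Goodman: 1/n_f = τ_a/S_se + τ_m/S_su = 138.15/479 + 165.45/1270 = 0.28841 + 0.13027 = 0.41869
n_f = 1/0.41869 = 2.388

2.39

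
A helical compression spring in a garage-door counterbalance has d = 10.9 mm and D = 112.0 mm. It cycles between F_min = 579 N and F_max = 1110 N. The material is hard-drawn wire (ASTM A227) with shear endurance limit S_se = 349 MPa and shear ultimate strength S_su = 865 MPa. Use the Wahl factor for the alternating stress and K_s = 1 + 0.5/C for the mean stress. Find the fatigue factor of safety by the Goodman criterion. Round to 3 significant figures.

2.40

C = D/d = 112.0/10.9 = 10.2752; K_W = (4C−1)/(4C−4)+0.615/C = 1.1407; K_s = 1+0.5/C = 1.0487
F_a = (F_max−F_min)/2 = 265.5 N; F_m = (F_max+F_min)/2 = 844.5 N
τ_a = K_W·8F_aD/(πd³) = 1.1407 × 58.471 = 66.699 MPa
τ_m = K_s·8F_mD/(πd³) = 1.0487 × 185.99 = 195.04 MPa
Goodman: 1/n_f = τ_a/S_se + τ_m/S_su = 66.699/349 + 195.04/865 = 0.19111 + 0.22547 = 0.41659
n_f = 1/0.41659 = 2.4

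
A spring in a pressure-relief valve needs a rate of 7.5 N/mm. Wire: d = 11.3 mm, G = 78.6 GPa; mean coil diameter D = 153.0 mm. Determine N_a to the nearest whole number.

N_a = Gd⁴/(8D³k) = (78.6×10³ × 11.3⁴)/(8 × 153.0³ × 7.5)
    = 1.28155e+09 / 2.14895e+08 = 5.964 → 6 coils

6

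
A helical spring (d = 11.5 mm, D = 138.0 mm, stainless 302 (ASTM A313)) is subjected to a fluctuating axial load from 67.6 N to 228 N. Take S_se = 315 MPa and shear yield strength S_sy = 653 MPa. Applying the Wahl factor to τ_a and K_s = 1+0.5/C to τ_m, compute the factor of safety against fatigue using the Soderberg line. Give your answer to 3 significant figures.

8.31

C = D/d = 138.0/11.5 = 12.0000; K_W = (4C−1)/(4C−4)+0.615/C = 1.1194; K_s = 1+0.5/C = 1.0417
F_a = (F_max−F_min)/2 = 80.2 N; F_m = (F_max+F_min)/2 = 147.8 N
τ_a = K_W·8F_aD/(πd³) = 1.1194 × 18.531 = 20.744 MPa
τ_m = K_s·8F_mD/(πd³) = 1.0417 × 34.151 = 35.574 MPa
Soderberg: 1/n_f = τ_a/S_se + τ_m/S_sy = 20.744/315 + 35.574/653 = 0.06585 + 0.05448 = 0.12033
n_f = 1/0.12033 = 8.31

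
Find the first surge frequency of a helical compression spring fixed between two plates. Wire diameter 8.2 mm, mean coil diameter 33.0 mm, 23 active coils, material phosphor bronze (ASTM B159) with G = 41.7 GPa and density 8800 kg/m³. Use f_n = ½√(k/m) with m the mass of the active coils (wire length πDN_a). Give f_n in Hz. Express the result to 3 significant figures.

80.2 Hz

k = Gd⁴/(8D³N_a) = (41.7×10³)(8.2⁴)/(8·33.0³·23) = 28.512 N/mm = 28512 N/m
Wire length L = πDN_a = π·33.0·23 = 2384.5 mm
m = ρ·(πd²/4)·L = 8800 × 52.81×10⁻⁶ m² × 2.3845 m = 1.1081 kg
f_n = ½√(k/m) = 0.5·√(28512/1.1081) = 0.5·√(25730) = 80.203 Hz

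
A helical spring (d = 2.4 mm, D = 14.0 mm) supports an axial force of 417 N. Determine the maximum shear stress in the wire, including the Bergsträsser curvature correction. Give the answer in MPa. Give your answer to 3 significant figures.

1340 MPa

Spring index C = D/d = 14.0/2.4 = 5.8333
K_B = (4C+2)/(4C−3) = 25.333/20.333 = 1.2459
τ₀ = 8FD/(πd³) = 8·417·14.0/(π·2.4³) = 46704/43.429 = 1075.4 MPa
τ_max = K·τ₀ = 1.2459 × 1075.4 = 1339.8 MPa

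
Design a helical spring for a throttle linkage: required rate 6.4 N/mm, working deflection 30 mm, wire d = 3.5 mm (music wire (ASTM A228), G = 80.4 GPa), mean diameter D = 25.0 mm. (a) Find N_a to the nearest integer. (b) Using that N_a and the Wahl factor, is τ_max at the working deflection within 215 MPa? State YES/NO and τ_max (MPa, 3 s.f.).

N_a = Gd⁴/(8D³k) = (80.4×10³)(3.5⁴)/(8·25.0³·6.4) = 15.08 → N_a = 15
Actual rate k = Gd⁴/(8D³·15) = 6.4347 N/mm
Working load F = kδ = 6.4347·30 = 193.04 N
C = 25.0/3.5 = 7.1429; K_W = (4C−1)/(4C−4)+0.615/C = 1.2082
τ_max = K_W·8FD/(πd³) = 1.2082·286.63 = 346.31 MPa
τ_max > 215 MPa → exceeds allowable

(a) 15 coils; (b) NO, τ_max = 346 MPa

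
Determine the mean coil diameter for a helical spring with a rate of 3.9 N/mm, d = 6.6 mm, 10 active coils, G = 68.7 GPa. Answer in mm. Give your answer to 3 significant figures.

74.8 mm

D = (Gd⁴/(8N_a·k))^(1/3) = (68.7×10³·6.6⁴/(8·10·3.9))^(1/3)
  = (417809)^(1/3) = 74.7583 mm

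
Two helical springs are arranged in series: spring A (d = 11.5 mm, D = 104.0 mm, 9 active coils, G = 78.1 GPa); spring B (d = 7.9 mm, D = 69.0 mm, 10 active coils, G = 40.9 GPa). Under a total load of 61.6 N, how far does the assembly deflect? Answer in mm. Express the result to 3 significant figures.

k_A = Gd⁴/(8D³N_a) = (78.1×10³)(11.5⁴)/(8·104.0³·9) = 16.866 N/mm
k_B = Gd⁴/(8D³N_a) = (40.9×10³)(7.9⁴)/(8·69.0³·10) = 6.0617 N/mm
Series: 1/k_eq = 1/16.866 + 1/6.0617 = 0.22426; k_eq = 4.4591 N/mm
δ = F/k_eq = 61.6/4.4591 = 13.815 mm

13.8 mm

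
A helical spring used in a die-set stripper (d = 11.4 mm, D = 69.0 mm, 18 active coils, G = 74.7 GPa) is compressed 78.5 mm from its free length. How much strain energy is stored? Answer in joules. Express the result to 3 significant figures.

82.2 J

k = Gd⁴/(8D³N_a) = (74.7×10³)(11.4⁴)/(8·69.0³·18) = 26.67 N/mm
U = ½kδ² = 0.5 × 26.67 × 78.5² = 82175 N·mm = 82.175 J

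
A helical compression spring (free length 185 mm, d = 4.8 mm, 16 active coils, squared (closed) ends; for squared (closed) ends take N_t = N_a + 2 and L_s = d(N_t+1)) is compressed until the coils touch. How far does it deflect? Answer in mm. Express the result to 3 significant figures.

93.8 mm

N_t = 18; L_s = 4.8·19 = 91.2 mm
δ_solid = L₀ − L_s = 185 − 91.2 = 93.8 mm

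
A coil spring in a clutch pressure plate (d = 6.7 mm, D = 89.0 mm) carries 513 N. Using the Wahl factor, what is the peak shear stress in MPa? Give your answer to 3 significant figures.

428 MPa

Spring index C = D/d = 89.0/6.7 = 13.2836
K_W = (4C−1)/(4C−4) + 0.615/C = 52.134/49.134 + 0.0463 = 1.1074
τ₀ = 8FD/(πd³) = 8·513·89.0/(π·6.7³) = 365256/944.87 = 386.57 MPa
τ_max = K·τ₀ = 1.1074 × 386.57 = 428.07 MPa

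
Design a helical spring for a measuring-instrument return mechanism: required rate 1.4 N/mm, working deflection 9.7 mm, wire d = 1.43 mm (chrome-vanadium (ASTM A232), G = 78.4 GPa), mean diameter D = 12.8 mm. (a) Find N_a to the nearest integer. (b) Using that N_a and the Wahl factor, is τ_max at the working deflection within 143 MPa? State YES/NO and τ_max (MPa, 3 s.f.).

(a) 14 coils; (b) NO, τ_max = 176 MPa

N_a = Gd⁴/(8D³k) = (78.4×10³)(1.43⁴)/(8·12.8³·1.4) = 13.96 → N_a = 14
Actual rate k = Gd⁴/(8D³·14) = 1.3958 N/mm
Working load F = kδ = 1.3958·9.7 = 13.539 N
C = 12.8/1.43 = 8.9510; K_W = (4C−1)/(4C−4)+0.615/C = 1.1630
τ_max = K_W·8FD/(πd³) = 1.1630·150.91 = 175.52 MPa
τ_max > 143 MPa → exceeds allowable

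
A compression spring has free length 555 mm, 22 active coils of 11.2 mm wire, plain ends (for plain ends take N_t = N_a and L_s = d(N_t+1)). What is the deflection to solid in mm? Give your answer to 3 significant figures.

N_t = 22; L_s = 11.2·23 = 257.6 mm
δ_solid = L₀ − L_s = 555 − 257.6 = 297.4 mm

297 mm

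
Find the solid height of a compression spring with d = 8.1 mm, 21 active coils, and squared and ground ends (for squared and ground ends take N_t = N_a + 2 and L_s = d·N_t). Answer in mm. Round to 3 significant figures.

squared and ground ends: N_t = N_a + 2 = 21 + 2 = 23
L_s = d·N_t = 8.1 × 23 = 186.3 mm

186 mm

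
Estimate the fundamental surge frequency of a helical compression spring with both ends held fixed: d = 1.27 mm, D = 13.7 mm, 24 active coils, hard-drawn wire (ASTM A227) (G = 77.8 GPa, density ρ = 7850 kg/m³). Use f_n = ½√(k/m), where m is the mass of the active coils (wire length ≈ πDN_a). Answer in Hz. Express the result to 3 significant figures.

99.9 Hz

k = Gd⁴/(8D³N_a) = (77.8×10³)(1.27⁴)/(8·13.7³·24) = 0.40995 N/mm = 409.95 N/m
Wire length L = πDN_a = π·13.7·24 = 1033 mm
m = ρ·(πd²/4)·L = 7850 × 1.2668×10⁻⁶ m² × 1.033 m = 0.010272 kg
f_n = ½√(k/m) = 0.5·√(409.95/0.010272) = 0.5·√(39910) = 99.888 Hz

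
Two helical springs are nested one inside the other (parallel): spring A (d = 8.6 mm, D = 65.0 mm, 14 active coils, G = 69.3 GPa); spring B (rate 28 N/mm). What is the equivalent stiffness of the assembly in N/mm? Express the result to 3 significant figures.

40.3 N/mm

k_A = Gd⁴/(8D³N_a) = (69.3×10³)(8.6⁴)/(8·65.0³·14) = 12.324 N/mm
Parallel: k_eq = 12.324 + 28 = 40.324 N/mm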